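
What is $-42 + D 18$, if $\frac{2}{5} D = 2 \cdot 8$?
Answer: $678$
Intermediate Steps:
$D = 40$ ($D = \frac{5 \cdot 2 \cdot 8}{2} = \frac{5}{2} \cdot 16 = 40$)
$-42 + D 18 = -42 + 40 \cdot 18 = -42 + 720 = 678$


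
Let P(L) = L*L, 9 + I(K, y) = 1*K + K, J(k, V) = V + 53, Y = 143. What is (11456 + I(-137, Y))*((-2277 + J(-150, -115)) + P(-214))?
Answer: 485545061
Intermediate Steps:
J(k, V) = 53 + V
I(K, y) = -9 + 2*K (I(K, y) = -9 + (1*K + K) = -9 + (K + K) = -9 + 2*K)
P(L) = L²
(11456 + I(-137, Y))*((-2277 + J(-150, -115)) + P(-214)) = (11456 + (-9 + 2*(-137)))*((-2277 + (53 - 115)) + (-214)²) = (11456 + (-9 - 274))*((-2277 - 62) + 45796) = (11456 - 283)*(-2339 + 45796) = 11173*43457 = 485545061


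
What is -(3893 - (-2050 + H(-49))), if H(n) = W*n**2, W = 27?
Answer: 58884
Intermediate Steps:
H(n) = 27*n**2
-(3893 - (-2050 + H(-49))) = -(3893 - (-2050 + 27*(-49)**2)) = -(3893 - (-2050 + 27*2401)) = -(3893 - (-2050 + 64827)) = -(3893 - 1*62777) = -(3893 - 62777) = -1*(-58884) = 58884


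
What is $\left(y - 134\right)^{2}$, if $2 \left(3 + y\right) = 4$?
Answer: $18225$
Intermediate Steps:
$y = -1$ ($y = -3 + \frac{1}{2} \cdot 4 = -3 + 2 = -1$)
$\left(y - 134\right)^{2} = \left(-1 - 134\right)^{2} = \left(-135\right)^{2} = 18225$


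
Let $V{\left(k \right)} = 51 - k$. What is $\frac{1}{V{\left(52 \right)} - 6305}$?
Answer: $- \frac{1}{6306} \approx -0.00015858$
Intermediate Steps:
$\frac{1}{V{\left(52 \right)} - 6305} = \frac{1}{\left(51 - 52\right) - 6305} = \frac{1}{-1 - 6305} = \frac{1}{-6306} = - \frac{1}{6306}$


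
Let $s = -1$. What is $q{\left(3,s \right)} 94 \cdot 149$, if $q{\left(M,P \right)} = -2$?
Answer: $-28012$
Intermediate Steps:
$q{\left(3,s \right)} 94 \cdot 149 = \left(-2\right) 94 \cdot 149 = \left(-188\right) 149 = -28012$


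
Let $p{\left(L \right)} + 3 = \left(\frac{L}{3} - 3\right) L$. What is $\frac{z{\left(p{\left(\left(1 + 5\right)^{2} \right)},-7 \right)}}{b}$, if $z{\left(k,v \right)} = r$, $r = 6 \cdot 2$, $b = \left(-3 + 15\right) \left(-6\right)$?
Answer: $- \frac{1}{6} \approx -0.16667$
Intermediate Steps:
$b = -72$ ($b = 12 \left(-6\right) = -72$)
$p{\left(L \right)} = -3 + L \left(-3 + \frac{L}{3}\right)$ ($p{\left(L \right)} = -3 + \left(\frac{L}{3} - 3\right) L = -3 + \left(-3 + \frac{L}{3}\right) L = -3 + L \left(-3 + \frac{L}{3}\right)$)
$r = 12$
$z{\left(k,v \right)} = 12$
$\frac{z{\left(p{\left(\left(1 + 5\right)^{2} \right)},-7 \right)}}{b} = \frac{12}{-72} = 12 \left(- \frac{1}{72}\right) = - \frac{1}{6}$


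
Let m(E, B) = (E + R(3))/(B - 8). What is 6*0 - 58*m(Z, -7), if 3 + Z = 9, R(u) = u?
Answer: 174/5 ≈ 34.800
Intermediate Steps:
Z = 6 (Z = -3 + 9 = 6)
m(E, B) = (3 + E)/(-8 + B) (m(E, B) = (E + 3)/(B - 8) = (3 + E)/(-8 + B))
6*0 - 58*m(Z, -7) = 6*0 - 58*(3 + 6)/(-8 - 7) = 0 - 58*9/(-15) = 0 - (-58)*9/15 = 0 - 58*(-⅗) = 0 + 174/5 = 174/5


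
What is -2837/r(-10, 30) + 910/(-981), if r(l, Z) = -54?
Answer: 303773/5886 ≈ 51.609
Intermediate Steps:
-2837/r(-10, 30) + 910/(-981) = -2837/(-54) + 910/(-981) = -2837*(-1/54) + 910*(-1/981) = 2837/54 - 910/981 = 303773/5886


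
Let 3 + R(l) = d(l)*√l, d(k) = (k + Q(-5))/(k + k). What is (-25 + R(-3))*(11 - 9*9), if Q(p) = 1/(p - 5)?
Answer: 1960 - 217*I*√3/6 ≈ 1960.0 - 62.643*I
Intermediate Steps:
Q(p) = 1/(-5 + p)
d(k) = (-⅒ + k)/(2*k) (d(k) = (k + 1/(-5 - 5))/(k + k) = (k + 1/(-10))/((2*k)) = (k - ⅒)*(1/(2*k)) = (-⅒ + k)*(1/(2*k)) = (-⅒ + k)/(2*k))
R(l) = -3 + (-1 + 10*l)/(20*√l) (R(l) = -3 + ((-1 + 10*l)/(20*l))*√l = -3 + (-1 + 10*l)/(20*√l))
(-25 + R(-3))*(11 - 9*9) = (-25 + (-3 + √(-3)/2 - (-1)*I*√3/60))*(11 - 9*9) = (-25 + (-3 + (I*√3)/2 - (-1)*I*√3/60))*(11 - 81) = (-25 + (-3 + I*√3/2 + I*√3/60))*(-70) = (-25 + (-3 + 31*I*√3/60))*(-70) = (-28 + 31*I*√3/60)*(-70) = 1960 - 217*I*√3/6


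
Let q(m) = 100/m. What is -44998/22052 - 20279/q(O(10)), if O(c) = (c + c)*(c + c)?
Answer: -6002735/74 ≈ -81118.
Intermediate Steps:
O(c) = 4*c**2 (O(c) = (2*c)*(2*c) = 4*c**2)
-44998/22052 - 20279/q(O(10)) = -44998/22052 - 20279/(100/((4*10**2))) = -44998*1/22052 - 20279/(100/((4*100))) = -151/74 - 20279/(100/400) = -151/74 - 20279/(100*(1/400)) = -151/74 - 20279/1/4 = -151/74 - 20279*4 = -151/74 - 81116 = -6002735/74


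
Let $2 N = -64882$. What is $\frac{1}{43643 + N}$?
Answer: $\frac{1}{11202} \approx 8.927 \cdot 10^{-5}$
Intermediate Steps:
$N = -32441$ ($N = \frac{1}{2} \left(-64882\right) = -32441$)
$\frac{1}{43643 + N} = \frac{1}{43643 - 32441} = \frac{1}{11202}$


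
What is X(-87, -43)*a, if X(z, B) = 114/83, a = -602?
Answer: -68628/83 ≈ -826.84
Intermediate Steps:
X(z, B) = 114/83 (X(z, B) = 114*(1/83) = 114/83)
X(-87, -43)*a = (114/83)*(-602) = -68628/83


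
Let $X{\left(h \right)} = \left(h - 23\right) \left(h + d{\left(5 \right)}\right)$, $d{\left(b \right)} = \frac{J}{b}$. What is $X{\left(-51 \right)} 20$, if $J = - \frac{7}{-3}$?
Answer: $\frac{224368}{3} \approx 74789.0$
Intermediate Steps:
$J = \frac{7}{3}$ ($J = \left(-7\right) \left(- \frac{1}{3}\right) = \frac{7}{3} \approx 2.3333$)
$d{\left(b \right)} = \frac{7}{3 b}$
$X{\left(h \right)} = \left(-23 + h\right) \left(\frac{7}{15} + h\right)$ ($X{\left(h \right)} = \left(h - 23\right) \left(h + \frac{7}{3 \cdot 5}\right) = \left(-23 + h\right) \left(h + \frac{7}{3} \cdot \frac{1}{5}\right) = \left(-23 + h\right) \left(h + \frac{7}{15}\right) = \left(-23 + h\right) \left(\frac{7}{15} + h\right)$)
$X{\left(-51 \right)} 20 = \left(- \frac{161}{15} + \left(-51\right)^{2} - - \frac{5746}{5}\right) 20 = \left(- \frac{161}{15} + 2601 + \frac{5746}{5}\right) 20 = \frac{56092}{15} \cdot 20 = \frac{224368}{3}$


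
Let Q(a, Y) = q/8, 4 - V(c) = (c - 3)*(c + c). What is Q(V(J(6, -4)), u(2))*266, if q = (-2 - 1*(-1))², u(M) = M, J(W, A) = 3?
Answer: 133/4 ≈ 33.250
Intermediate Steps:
q = 1 (q = (-2 + 1)² = (-1)² = 1)
V(c) = 4 - 2*c*(-3 + c) (V(c) = 4 - (c - 3)*(c + c) = 4 - (-3 + c)*2*c = 4 - 2*c*(-3 + c))
Q(a, Y) = ⅛ (Q(a, Y) = 1/8 = 1*(⅛) = ⅛)
Q(V(J(6, -4)), u(2))*266 = (⅛)*266 = 133/4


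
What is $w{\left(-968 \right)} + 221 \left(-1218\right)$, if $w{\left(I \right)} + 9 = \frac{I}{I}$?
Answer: $-269186$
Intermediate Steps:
$w{\left(I \right)} = -8$ ($w{\left(I \right)} = -9 + \frac{I}{I} = -9 + 1 = -8$)
$w{\left(-968 \right)} + 221 \left(-1218\right) = -8 + 221 \left(-1218\right) = -8 - 269178 = -269186$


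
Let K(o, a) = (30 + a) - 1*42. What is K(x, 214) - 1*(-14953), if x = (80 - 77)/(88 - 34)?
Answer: 15155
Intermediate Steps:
x = 1/18 (x = 3/54 = 3*(1/54) = 1/18 ≈ 0.055556)
K(o, a) = -12 + a (K(o, a) = (30 + a) - 42 = -12 + a)
K(x, 214) - 1*(-14953) = (-12 + 214) - 1*(-14953) = 202 + 14953 = 15155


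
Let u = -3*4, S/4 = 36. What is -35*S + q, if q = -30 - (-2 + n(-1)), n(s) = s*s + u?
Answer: -5057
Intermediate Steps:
S = 144 (S = 4*36 = 144)
u = -12
n(s) = -12 + s² (n(s) = s*s - 12 = s² - 12 = -12 + s²)
q = -17 (q = -30 - (-2 + (-12 + (-1)²)) = -30 - (-2 + (-12 + 1)) = -30 - (-2 - 11) = -30 - 1*(-13) = -30 + 13 = -17)
-35*S + q = -35*144 - 17 = -5040 - 17 = -5057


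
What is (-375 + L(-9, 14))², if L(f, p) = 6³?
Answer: 25281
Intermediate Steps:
L(f, p) = 216
(-375 + L(-9, 14))² = (-375 + 216)² = (-159)² = 25281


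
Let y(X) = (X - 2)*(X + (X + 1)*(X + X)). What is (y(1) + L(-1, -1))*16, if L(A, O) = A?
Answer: -96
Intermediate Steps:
y(X) = (-2 + X)*(X + 2*X*(1 + X)) (y(X) = (-2 + X)*(X + (1 + X)*(2*X)) = (-2 + X)*(X + 2*X*(1 + X)))
(y(1) + L(-1, -1))*16 = (1*(-6 - 1*1 + 2*1²) - 1)*16 = (1*(-6 - 1 + 2*1) - 1)*16 = (1*(-6 - 1 + 2) - 1)*16 = (1*(-5) - 1)*16 = (-5 - 1)*16 = -6*16 = -96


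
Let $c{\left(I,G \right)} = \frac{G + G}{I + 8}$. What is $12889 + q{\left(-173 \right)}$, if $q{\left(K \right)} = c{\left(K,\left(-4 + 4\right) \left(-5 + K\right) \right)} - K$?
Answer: $13062$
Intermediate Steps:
$c{\left(I,G \right)} = \frac{2 G}{8 + I}$
$q{\left(K \right)} = - K$ ($q{\left(K \right)} = \frac{2 \left(-4 + 4\right) \left(-5 + K\right)}{8 + K} - K = \frac{2 \cdot 0 \left(-5 + K\right)}{8 + K} - K = 2 \cdot 0 \frac{1}{8 + K} - K = 0 - K = - K$)
$12889 + q{\left(-173 \right)} = 12889 - -173 = 12889 + 173 = 13062$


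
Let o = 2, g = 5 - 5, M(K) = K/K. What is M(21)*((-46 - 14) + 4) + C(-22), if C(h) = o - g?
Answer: -54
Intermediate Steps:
M(K) = 1
g = 0
C(h) = 2 (C(h) = 2 - 1*0 = 2 + 0 = 2)
M(21)*((-46 - 14) + 4) + C(-22) = 1*((-46 - 14) + 4) + 2 = 1*(-60 + 4) + 2 = 1*(-56) + 2 = -56 + 2 = -54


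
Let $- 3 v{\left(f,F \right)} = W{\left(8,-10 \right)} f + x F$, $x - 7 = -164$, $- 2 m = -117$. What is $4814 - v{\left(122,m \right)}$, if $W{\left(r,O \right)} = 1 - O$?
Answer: $\frac{13199}{6} \approx 2199.8$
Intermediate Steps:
$m = \frac{117}{2}$ ($m = \left(- \frac{1}{2}\right) \left(-117\right) = \frac{117}{2} \approx 58.5$)
$x = -157$ ($x = 7 - 164 = -157$)
$v{\left(f,F \right)} = - \frac{11 f}{3} + \frac{157 F}{3}$ ($v{\left(f,F \right)} = - \frac{\left(1 - -10\right) f - 157 F}{3} = - \frac{\left(1 + 10\right) f - 157 F}{3} = - \frac{11 f - 157 F}{3} = - \frac{- 157 F + 11 f}{3} = - \frac{11 f}{3} + \frac{157 F}{3}$)
$4814 - v{\left(122,m \right)} = 4814 - \left(\left(- \frac{11}{3}\right) 122 + \frac{157}{3} \cdot \frac{117}{2}\right) = 4814 - \left(- \frac{1342}{3} + \frac{6123}{2}\right) = 4814 - \frac{15685}{6} = \frac{13199}{6}$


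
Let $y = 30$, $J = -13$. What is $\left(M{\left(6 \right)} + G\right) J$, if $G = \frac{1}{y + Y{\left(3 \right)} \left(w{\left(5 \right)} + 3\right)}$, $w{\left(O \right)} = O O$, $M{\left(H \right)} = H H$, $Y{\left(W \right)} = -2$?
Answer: $- \frac{935}{2} \approx -467.5$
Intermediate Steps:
$M{\left(H \right)} = H^{2}$
$w{\left(O \right)} = O^{2}$
$G = - \frac{1}{26}$ ($G = \frac{1}{30 - 2 \left(5^{2} + 3\right)} = \frac{1}{30 - 2 \left(25 + 3\right)} = \frac{1}{30 - 56} = \frac{1}{-26} = - \frac{1}{26} \approx -0.038462$)
$\left(M{\left(6 \right)} + G\right) J = \left(6^{2} - \frac{1}{26}\right) \left(-13\right) = \left(36 - \frac{1}{26}\right) \left(-13\right) = \frac{935}{26} \left(-13\right) = - \frac{935}{2}$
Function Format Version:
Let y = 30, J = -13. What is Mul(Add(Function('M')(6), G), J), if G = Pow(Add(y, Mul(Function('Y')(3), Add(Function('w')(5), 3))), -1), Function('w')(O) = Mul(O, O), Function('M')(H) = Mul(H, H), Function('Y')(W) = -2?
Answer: Rational(-935, 2) ≈ -467.50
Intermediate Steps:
Function('M')(H) = Pow(H, 2)
Function('w')(O) = Pow(O, 2)
G = Rational(-1, 26) (G = Pow(Add(30, Mul(-2, Add(Pow(5, 2), 3))), -1) = Pow(Add(30, Mul(-2, Add(25, 3))), -1) = Pow(Add(30, Mul(-2, 28)), -1) = Pow(Add(30, -56), -1) = Pow(-26, -1) = Rational(-1, 26) ≈ -0.038462)
Mul(Add(Function('M')(6), G), J) = Mul(Add(Pow(6, 2), Rational(-1, 26)), -13) = Mul(Add(36, Rational(-1, 26)), -13) = Mul(Rational(935, 26), -13) = Rational(-935, 2)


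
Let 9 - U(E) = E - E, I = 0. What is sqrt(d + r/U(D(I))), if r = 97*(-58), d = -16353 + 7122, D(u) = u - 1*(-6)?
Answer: I*sqrt(88705)/3 ≈ 99.278*I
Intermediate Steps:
D(u) = 6 + u (D(u) = u + 6 = 6 + u)
U(E) = 9 (U(E) = 9 - (E - E) = 9 - 1*0 = 9 + 0 = 9)
d = -9231
r = -5626
sqrt(d + r/U(D(I))) = sqrt(-9231 - 5626/9) = sqrt(-88705/9) = I*sqrt(88705)/3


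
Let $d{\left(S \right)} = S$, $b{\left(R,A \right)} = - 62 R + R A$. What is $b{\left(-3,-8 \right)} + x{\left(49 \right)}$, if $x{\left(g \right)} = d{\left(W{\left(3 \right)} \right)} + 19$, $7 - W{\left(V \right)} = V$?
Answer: $233$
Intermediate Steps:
$W{\left(V \right)} = 7 - V$
$b{\left(R,A \right)} = - 62 R + A R$
$x{\left(g \right)} = 23$ ($x{\left(g \right)} = \left(7 - 3\right) + 19 = 4 + 19 = 23$)
$b{\left(-3,-8 \right)} + x{\left(49 \right)} = - 3 \left(-62 - 8\right) + 23 = \left(-3\right) \left(-70\right) + 23 = 210 + 23 = 233$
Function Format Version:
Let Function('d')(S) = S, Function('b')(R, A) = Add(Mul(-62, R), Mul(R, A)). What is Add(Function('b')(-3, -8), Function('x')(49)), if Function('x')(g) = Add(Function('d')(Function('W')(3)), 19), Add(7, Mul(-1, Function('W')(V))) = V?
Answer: 233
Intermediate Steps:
Function('W')(V) = Add(7, Mul(-1, V))
Function('b')(R, A) = Add(Mul(-62, R), Mul(A, R))
Function('x')(g) = 23 (Function('x')(g) = Add(Add(7, Mul(-1, 3)), 19) = Add(Add(7, -3), 19) = Add(4, 19) = 23)
Add(Function('b')(-3, -8), Function('x')(49)) = Add(Mul(-3, Add(-62, -8)), 23) = Add(Mul(-3, -70), 23) = Add(210, 23) = 233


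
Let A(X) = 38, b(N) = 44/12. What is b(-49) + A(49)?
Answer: 125/3 ≈ 41.667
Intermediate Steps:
b(N) = 11/3 (b(N) = 44*(1/12) = 11/3)
b(-49) + A(49) = 11/3 + 38 = 125/3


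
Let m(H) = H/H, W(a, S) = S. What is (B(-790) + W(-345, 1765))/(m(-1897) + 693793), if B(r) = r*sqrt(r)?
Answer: 1765/693794 - 395*I*sqrt(790)/346897 ≈ 0.002544 - 0.032004*I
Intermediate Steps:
m(H) = 1
B(r) = r**(3/2)
(B(-790) + W(-345, 1765))/(m(-1897) + 693793) = ((-790)**(3/2) + 1765)/(1 + 693793) = (-790*I*sqrt(790) + 1765)/693794 = (1765 - 790*I*sqrt(790))*(1/693794) = 1765/693794 - 395*I*sqrt(790)/346897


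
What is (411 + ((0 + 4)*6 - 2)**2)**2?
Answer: 801025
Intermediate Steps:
(411 + ((0 + 4)*6 - 2)**2)**2 = (411 + (4*6 - 2)**2)**2 = (411 + (24 - 2)**2)**2 = (411 + 22**2)**2 = (411 + 484)**2 = 895**2 = 801025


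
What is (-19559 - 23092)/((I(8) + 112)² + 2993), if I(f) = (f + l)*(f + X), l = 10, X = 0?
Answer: -14217/22843 ≈ -0.62238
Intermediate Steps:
I(f) = f*(10 + f) (I(f) = (f + 10)*(f + 0) = (10 + f)*f = f*(10 + f))
(-19559 - 23092)/((I(8) + 112)² + 2993) = (-19559 - 23092)/((8*(10 + 8) + 112)² + 2993) = -42651/((8*18 + 112)² + 2993) = -42651/((144 + 112)² + 2993) = -42651/(256² + 2993) = -42651/(65536 + 2993) = -42651/68529 = -42651*1/68529 = -14217/22843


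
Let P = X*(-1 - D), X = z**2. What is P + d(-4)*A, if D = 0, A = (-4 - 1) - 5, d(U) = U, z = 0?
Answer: 40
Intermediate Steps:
A = -10 (A = -5 - 5 = -10)
X = 0 (X = 0**2 = 0)
P = 0 (P = 0*(-1 - 1*0) = 0*(-1 + 0) = 0*(-1) = 0)
P + d(-4)*A = 0 - 4*(-10) = 0 + 40 = 40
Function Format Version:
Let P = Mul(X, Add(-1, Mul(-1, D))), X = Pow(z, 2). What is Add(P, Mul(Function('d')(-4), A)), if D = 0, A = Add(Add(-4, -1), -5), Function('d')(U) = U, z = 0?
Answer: 40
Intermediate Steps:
A = -10 (A = Add(-5, -5) = -10)
X = 0 (X = Pow(0, 2) = 0)
P = 0 (P = Mul(0, Add(-1, Mul(-1, 0))) = Mul(0, Add(-1, 0)) = Mul(0, -1) = 0)
Add(P, Mul(Function('d')(-4), A)) = Add(0, Mul(-4, -10)) = Add(0, 40) = 40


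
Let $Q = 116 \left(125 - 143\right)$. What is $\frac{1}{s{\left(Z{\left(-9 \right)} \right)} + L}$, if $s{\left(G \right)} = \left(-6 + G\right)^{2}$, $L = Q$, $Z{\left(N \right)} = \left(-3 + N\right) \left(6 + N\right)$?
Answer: $- \frac{1}{1188} \approx -0.00084175$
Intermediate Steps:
$Q = -2088$ ($Q = 116 \left(-18\right) = -2088$)
$L = -2088$
$\frac{1}{s{\left(Z{\left(-9 \right)} \right)} + L} = \frac{1}{\left(-6 + \left(-18 + \left(-9\right)^{2} + 3 \left(-9\right)\right)\right)^{2} - 2088} = \frac{1}{\left(-6 - -36\right)^{2} - 2088} = \frac{1}{\left(-6 + 36\right)^{2} - 2088} = \frac{1}{30^{2} - 2088} = \frac{1}{900 - 2088} = \frac{1}{-1188} = - \frac{1}{1188}$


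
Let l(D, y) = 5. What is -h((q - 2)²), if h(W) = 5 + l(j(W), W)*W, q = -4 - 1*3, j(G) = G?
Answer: -410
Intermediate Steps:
q = -7 (q = -4 - 3 = -7)
h(W) = 5 + 5*W
-h((q - 2)²) = -(5 + 5*(-7 - 2)²) = -(5 + 5*(-9)²) = -(5 + 5*81) = -(5 + 405) = -1*410 = -410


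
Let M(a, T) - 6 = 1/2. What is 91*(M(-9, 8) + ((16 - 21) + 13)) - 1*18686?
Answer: -34733/2 ≈ -17367.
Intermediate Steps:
M(a, T) = 13/2 (M(a, T) = 6 + 1/2 = 6 + ½ = 13/2)
91*(M(-9, 8) + ((16 - 21) + 13)) - 1*18686 = 91*(13/2 + ((16 - 21) + 13)) - 1*18686 = 91*(13/2 + (-5 + 13)) - 18686 = 91*(13/2 + 8) - 18686 = 91*(29/2) - 18686 = 2639/2 - 18686 = -34733/2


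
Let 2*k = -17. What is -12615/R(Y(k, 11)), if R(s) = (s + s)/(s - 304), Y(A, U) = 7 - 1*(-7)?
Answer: 1829175/14 ≈ 1.3066e+5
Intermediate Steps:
k = -17/2 (k = (½)*(-17) = -17/2 ≈ -8.5000)
Y(A, U) = 14 (Y(A, U) = 7 + 7 = 14)
R(s) = 2*s/(-304 + s) (R(s) = (2*s)/(-304 + s) = 2*s/(-304 + s))
-12615/R(Y(k, 11)) = -12615/(2*14/(-304 + 14)) = -12615/(2*14/(-290)) = -12615/(2*14*(-1/290)) = -12615/(-14/145) = -12615*(-145/14) = 1829175/14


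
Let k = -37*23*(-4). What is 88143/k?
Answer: 88143/3404 ≈ 25.894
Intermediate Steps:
k = 3404 (k = -851*(-4) = 3404)
88143/k = 88143/3404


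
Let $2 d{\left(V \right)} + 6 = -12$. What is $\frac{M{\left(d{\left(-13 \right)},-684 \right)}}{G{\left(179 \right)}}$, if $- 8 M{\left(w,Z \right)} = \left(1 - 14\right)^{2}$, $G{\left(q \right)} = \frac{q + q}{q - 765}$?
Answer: $\frac{49517}{1432} \approx 34.579$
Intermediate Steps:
$d{\left(V \right)} = -9$ ($d{\left(V \right)} = -3 + \frac{1}{2} \left(-12\right) = -3 - 6 = -9$)
$G{\left(q \right)} = \frac{2 q}{-765 + q}$
$M{\left(w,Z \right)} = - \frac{169}{8}$ ($M{\left(w,Z \right)} = - \frac{\left(1 - 14\right)^{2}}{8} = - \frac{\left(-13\right)^{2}}{8} = \left(- \frac{1}{8}\right) 169 = - \frac{169}{8}$)
$\frac{M{\left(d{\left(-13 \right)},-684 \right)}}{G{\left(179 \right)}} = - \frac{169}{8 \cdot 2 \cdot 179 \frac{1}{-765 + 179}} = - \frac{169}{8 \cdot 2 \cdot 179 \frac{1}{-586}} = - \frac{169}{8 \cdot 2 \cdot 179 \left(- \frac{1}{586}\right)} = - \frac{169}{8 \left(- \frac{179}{293}\right)} = \left(- \frac{169}{8}\right) \left(- \frac{293}{179}\right) = \frac{49517}{1432}$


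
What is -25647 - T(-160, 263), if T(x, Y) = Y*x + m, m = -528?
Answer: 16961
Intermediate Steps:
T(x, Y) = -528 + Y*x (T(x, Y) = Y*x - 528 = -528 + Y*x)
-25647 - T(-160, 263) = -25647 - (-528 + 263*(-160)) = -25647 - (-528 - 42080) = -25647 - 1*(-42608) = -25647 + 42608 = 16961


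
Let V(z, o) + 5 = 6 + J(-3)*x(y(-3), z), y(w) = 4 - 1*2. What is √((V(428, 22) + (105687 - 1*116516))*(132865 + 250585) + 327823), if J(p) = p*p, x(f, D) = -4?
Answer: I*√4165472977 ≈ 64541.0*I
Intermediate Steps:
y(w) = 2 (y(w) = 4 - 2 = 2)
J(p) = p²
V(z, o) = -35 (V(z, o) = -5 + (6 + (-3)²*(-4)) = -5 + (6 + 9*(-4)) = -5 + (6 - 36) = -5 - 30 = -35)
√((V(428, 22) + (105687 - 1*116516))*(132865 + 250585) + 327823) = √((-35 + (105687 - 1*116516))*(132865 + 250585) + 327823) = √((-35 + (105687 - 116516))*383450 + 327823) = √((-35 - 10829)*383450 + 327823) = √(-10864*383450 + 327823) = √(-4165800800 + 327823) = √(-4165472977) = I*√4165472977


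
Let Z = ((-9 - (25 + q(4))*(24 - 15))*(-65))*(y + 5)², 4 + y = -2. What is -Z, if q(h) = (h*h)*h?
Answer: -52650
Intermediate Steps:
q(h) = h³ (q(h) = h²*h = h³)
y = -6 (y = -4 - 2 = -6)
Z = 52650 (Z = ((-9 - (25 + 4³)*(24 - 15))*(-65))*(-6 + 5)² = ((-9 - (25 + 64)*9)*(-65))*(-1)² = ((-9 - 89*9)*(-65))*1 = ((-9 - 1*801)*(-65))*1 = ((-9 - 801)*(-65))*1 = -810*(-65)*1 = 52650*1 = 52650)
-Z = -1*52650 = -52650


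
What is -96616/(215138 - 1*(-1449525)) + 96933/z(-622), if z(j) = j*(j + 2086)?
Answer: -6393335413/38868088336 ≈ -0.16449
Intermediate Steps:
z(j) = j*(2086 + j)
-96616/(215138 - 1*(-1449525)) + 96933/z(-622) = -96616/(215138 - 1*(-1449525)) + 96933/((-622*(2086 - 622))) = -96616/(215138 + 1449525) + 96933/((-622*1464)) = -96616/1664663 + 96933/(-910608) = -96616*1/1664663 + 96933*(-1/910608) = -7432/128051 - 32311/303536 = -6393335413/38868088336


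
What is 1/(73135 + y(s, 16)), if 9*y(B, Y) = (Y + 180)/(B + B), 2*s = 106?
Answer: 477/34885493 ≈ 1.3673e-5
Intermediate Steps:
s = 53 (s = (½)*106 = 53)
y(B, Y) = (180 + Y)/(18*B) (y(B, Y) = ((Y + 180)/(B + B))/9 = ((180 + Y)/((2*B)))/9 = ((180 + Y)*(1/(2*B)))/9 = ((180 + Y)/(2*B))/9 = (180 + Y)/(18*B))
1/(73135 + y(s, 16)) = 1/(73135 + (1/18)*(180 + 16)/53) = 1/(73135 + (1/18)*(1/53)*196) = 1/(73135 + 98/477) = 1/(34885493/477) = 477/34885493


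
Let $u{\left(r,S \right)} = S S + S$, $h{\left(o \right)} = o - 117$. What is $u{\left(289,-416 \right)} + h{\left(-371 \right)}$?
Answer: $172152$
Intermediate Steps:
$h{\left(o \right)} = -117 + o$ ($h{\left(o \right)} = o - 117 = -117 + o$)
$u{\left(r,S \right)} = S + S^{2}$ ($u{\left(r,S \right)} = S^{2} + S = S + S^{2}$)
$u{\left(289,-416 \right)} + h{\left(-371 \right)} = - 416 \left(1 - 416\right) - 488 = \left(-416\right) \left(-415\right) - 488 = 172640 - 488 = 172152$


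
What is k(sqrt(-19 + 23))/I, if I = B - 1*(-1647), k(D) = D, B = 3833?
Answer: 1/2740 ≈ 0.00036496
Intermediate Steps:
I = 5480 (I = 3833 - 1*(-1647) = 3833 + 1647 = 5480)
k(sqrt(-19 + 23))/I = sqrt(-19 + 23)/5480 = sqrt(4)*(1/5480) = 2*(1/5480) = 1/2740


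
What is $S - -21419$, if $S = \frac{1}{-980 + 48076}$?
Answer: $\frac{1008749225}{47096} \approx 21419.0$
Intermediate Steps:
$S = \frac{1}{47096} \approx 2.1233 \cdot 10^{-5}$
$S - -21419 = \frac{1}{47096} - -21419 = \frac{1}{47096} + 21419 = \frac{1008749225}{47096}$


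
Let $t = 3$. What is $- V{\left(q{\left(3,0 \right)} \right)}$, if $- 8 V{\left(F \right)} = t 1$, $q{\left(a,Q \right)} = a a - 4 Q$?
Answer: $\frac{3}{8} \approx 0.375$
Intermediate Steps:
$q{\left(a,Q \right)} = a^{2} - 4 Q$
$V{\left(F \right)} = - \frac{3}{8}$ ($V{\left(F \right)} = - \frac{3 \cdot 1}{8} = \left(- \frac{1}{8}\right) 3 = - \frac{3}{8}$)
$- V{\left(q{\left(3,0 \right)} \right)} = \left(-1\right) \left(- \frac{3}{8}\right) = \frac{3}{8}$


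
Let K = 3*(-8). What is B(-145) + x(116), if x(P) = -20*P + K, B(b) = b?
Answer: -2489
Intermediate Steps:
K = -24
x(P) = -24 - 20*P (x(P) = -20*P - 24 = -24 - 20*P)
B(-145) + x(116) = -145 + (-24 - 20*116) = -145 + (-24 - 2320) = -145 - 2344 = -2489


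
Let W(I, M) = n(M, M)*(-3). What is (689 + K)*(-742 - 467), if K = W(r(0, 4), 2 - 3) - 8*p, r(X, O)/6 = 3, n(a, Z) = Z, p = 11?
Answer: -730236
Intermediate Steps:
r(X, O) = 18 (r(X, O) = 6*3 = 18)
W(I, M) = -3*M (W(I, M) = M*(-3) = -3*M)
K = -85 (K = -3*(2 - 3) - 8*11 = -3*(-1) - 88 = 3 - 88 = -85)
(689 + K)*(-742 - 467) = (689 - 85)*(-742 - 467) = 604*(-1209) = -730236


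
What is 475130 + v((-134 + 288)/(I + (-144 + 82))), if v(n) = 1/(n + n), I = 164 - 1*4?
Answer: 10452867/22 ≈ 4.7513e+5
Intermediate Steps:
I = 160 (I = 164 - 4 = 160)
v(n) = 1/(2*n)
475130 + v((-134 + 288)/(I + (-144 + 82))) = 475130 + 1/(2*(((-134 + 288)/(160 + (-144 + 82))))) = 475130 + 1/(2*((154/(160 - 62)))) = 475130 + 1/(2*((154/98))) = 475130 + 1/(2*((154*(1/98)))) = 475130 + 1/(2*(11/7)) = 475130 + (½)*(7/11) = 475130 + 7/22 = 10452867/22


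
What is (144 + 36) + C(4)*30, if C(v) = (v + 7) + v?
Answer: 630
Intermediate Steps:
C(v) = 7 + 2*v (C(v) = (7 + v) + v = 7 + 2*v)
(144 + 36) + C(4)*30 = (144 + 36) + (7 + 2*4)*30 = 180 + (7 + 8)*30 = 180 + 15*30 = 180 + 450 = 630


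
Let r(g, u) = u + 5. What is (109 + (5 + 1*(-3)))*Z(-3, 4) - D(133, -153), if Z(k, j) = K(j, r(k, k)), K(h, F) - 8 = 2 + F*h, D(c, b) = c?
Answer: 1865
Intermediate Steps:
r(g, u) = 5 + u
K(h, F) = 10 + F*h (K(h, F) = 8 + (2 + F*h) = 10 + F*h)
Z(k, j) = 10 + j*(5 + k) (Z(k, j) = 10 + (5 + k)*j = 10 + j*(5 + k))
(109 + (5 + 1*(-3)))*Z(-3, 4) - D(133, -153) = (109 + (5 + 1*(-3)))*(10 + 4*(5 - 3)) - 1*133 = (109 + (5 - 3))*(10 + 4*2) - 133 = (109 + 2)*(10 + 8) - 133 = 111*18 - 133 = 1998 - 133 = 1865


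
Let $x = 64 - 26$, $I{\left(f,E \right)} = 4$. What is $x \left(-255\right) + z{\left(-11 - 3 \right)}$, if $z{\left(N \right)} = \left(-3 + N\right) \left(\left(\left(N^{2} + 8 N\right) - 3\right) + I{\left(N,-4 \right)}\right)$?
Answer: $-11135$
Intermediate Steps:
$z{\left(N \right)} = \left(-3 + N\right) \left(1 + N^{2} + 8 N\right)$ ($z{\left(N \right)} = \left(-3 + N\right) \left(\left(\left(N^{2} + 8 N\right) - 3\right) + 4\right) = \left(-3 + N\right) \left(\left(-3 + N^{2} + 8 N\right) + 4\right) = \left(-3 + N\right) \left(1 + N^{2} + 8 N\right)$)
$x = 38$
$x \left(-255\right) + z{\left(-11 - 3 \right)} = 38 \left(-255\right) + \left(-3 + \left(-11 - 3\right)^{3} - 23 \left(-11 - 3\right) + 5 \left(-11 - 3\right)^{2}\right) = -9690 + \left(-3 + \left(-11 - 3\right)^{3} - 23 \left(-11 - 3\right) + 5 \left(-11 - 3\right)^{2}\right) = -9690 + \left(-3 + \left(-14\right)^{3} - -322 + 5 \left(-14\right)^{2}\right) = -9690 + \left(-3 - 2744 + 322 + 5 \cdot 196\right) = -9690 + \left(-3 - 2744 + 322 + 980\right) = -9690 - 1445 = -11135$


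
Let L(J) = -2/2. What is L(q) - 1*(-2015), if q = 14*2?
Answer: 2014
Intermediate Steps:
q = 28
L(J) = -1 (L(J) = -2*½ = -1)
L(q) - 1*(-2015) = -1 - 1*(-2015) = -1 + 2015 = 2014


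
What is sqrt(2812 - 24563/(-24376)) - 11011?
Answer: -11011 + 15*sqrt(15348570)/1108 ≈ -10958.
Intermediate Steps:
sqrt(2812 - 24563/(-24376)) - 11011 = sqrt(2812 - 24563*(-1/24376)) - 11011 = sqrt(2812 + 2233/2216) - 11011 = sqrt(6233625/2216) - 11011 = 15*sqrt(15348570)/1108 - 11011 = -11011 + 15*sqrt(15348570)/1108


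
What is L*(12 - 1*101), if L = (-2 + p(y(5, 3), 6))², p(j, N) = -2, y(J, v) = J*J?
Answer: -1424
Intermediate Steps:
y(J, v) = J²
L = 16 (L = (-2 - 2)² = (-4)² = 16)
L*(12 - 1*101) = 16*(12 - 1*101) = 16*(12 - 101) = 16*(-89) = -1424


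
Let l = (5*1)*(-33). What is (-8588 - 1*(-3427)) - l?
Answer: -4996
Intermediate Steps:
l = -165 (l = 5*(-33) = -165)
(-8588 - 1*(-3427)) - l = (-8588 - 1*(-3427)) - 1*(-165) = (-8588 + 3427) + 165 = -5161 + 165 = -4996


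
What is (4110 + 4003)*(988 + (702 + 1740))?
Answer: 27827590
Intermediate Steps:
(4110 + 4003)*(988 + (702 + 1740)) = 8113*(988 + 2442) = 8113*3430 = 27827590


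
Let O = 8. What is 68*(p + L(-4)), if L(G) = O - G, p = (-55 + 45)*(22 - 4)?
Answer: -11424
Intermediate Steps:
p = -180 (p = -10*18 = -180)
L(G) = 8 - G
68*(p + L(-4)) = 68*(-180 + (8 - 1*(-4))) = 68*(-180 + (8 + 4)) = 68*(-180 + 12) = 68*(-168) = -11424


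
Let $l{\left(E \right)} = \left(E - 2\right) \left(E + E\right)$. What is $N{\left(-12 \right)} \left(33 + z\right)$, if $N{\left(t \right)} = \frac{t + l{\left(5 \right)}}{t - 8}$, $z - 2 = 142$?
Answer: $- \frac{1593}{10} \approx -159.3$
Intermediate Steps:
$l{\left(E \right)} = 2 E \left(-2 + E\right)$ ($l{\left(E \right)} = \left(-2 + E\right) 2 E = 2 E \left(-2 + E\right)$)
$z = 144$ ($z = 2 + 142 = 144$)
$N{\left(t \right)} = \frac{30 + t}{-8 + t}$ ($N{\left(t \right)} = \frac{t + 2 \cdot 5 \left(-2 + 5\right)}{t - 8} = \frac{t + 2 \cdot 5 \cdot 3}{-8 + t} = \frac{t + 30}{-8 + t} = \frac{30 + t}{-8 + t}$)
$N{\left(-12 \right)} \left(33 + z\right) = \frac{30 - 12}{-8 - 12} \left(33 + 144\right) = \frac{1}{-20} \cdot 18 \cdot 177 = \left(- \frac{1}{20}\right) 18 \cdot 177 = \left(- \frac{9}{10}\right) 177 = - \frac{1593}{10}$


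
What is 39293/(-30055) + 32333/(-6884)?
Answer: -1242261327/206898620 ≈ -6.0042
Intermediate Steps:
39293/(-30055) + 32333/(-6884) = 39293*(-1/30055) + 32333*(-1/6884) = -39293/30055 - 32333/6884 = -1242261327/206898620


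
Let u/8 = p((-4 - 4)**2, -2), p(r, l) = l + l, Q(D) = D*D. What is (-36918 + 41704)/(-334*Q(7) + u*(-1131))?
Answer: 2393/9913 ≈ 0.24140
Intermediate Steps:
Q(D) = D**2
p(r, l) = 2*l
u = -32 (u = 8*(2*(-2)) = 8*(-4) = -32)
(-36918 + 41704)/(-334*Q(7) + u*(-1131)) = (-36918 + 41704)/(-334*7**2 - 32*(-1131)) = 4786/(-334*49 + 36192) = 4786/(-16366 + 36192) = 4786/19826 = 4786*(1/19826) = 2393/9913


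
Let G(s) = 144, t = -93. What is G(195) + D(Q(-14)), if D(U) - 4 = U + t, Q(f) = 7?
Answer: 62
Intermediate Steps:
D(U) = -89 + U (D(U) = 4 + (U - 93) = 4 + (-93 + U) = -89 + U)
G(195) + D(Q(-14)) = 144 + (-89 + 7) = 144 - 82 = 62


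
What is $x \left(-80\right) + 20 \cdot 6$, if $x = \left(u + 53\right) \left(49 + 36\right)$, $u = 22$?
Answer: $-509880$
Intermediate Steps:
$x = 6375$ ($x = \left(22 + 53\right) \left(49 + 36\right) = 75 \cdot 85 = 6375$)
$x \left(-80\right) + 20 \cdot 6 = 6375 \left(-80\right) + 20 \cdot 6 = -510000 + 120 = -509880$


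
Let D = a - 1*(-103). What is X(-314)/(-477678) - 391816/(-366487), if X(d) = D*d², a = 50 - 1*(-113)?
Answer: -4712261307892/87531388593 ≈ -53.835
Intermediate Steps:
a = 163 (a = 50 + 113 = 163)
D = 266 (D = 163 - 1*(-103) = 163 + 103 = 266)
X(d) = 266*d²
X(-314)/(-477678) - 391816/(-366487) = (266*(-314)²)/(-477678) - 391816/(-366487) = (266*98596)*(-1/477678) - 391816*(-1/366487) = 26226536*(-1/477678) + 391816/366487 = -13113268/238839 + 391816/366487 = -4712261307892/87531388593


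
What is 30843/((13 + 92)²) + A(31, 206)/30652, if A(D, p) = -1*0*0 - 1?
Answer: 105043179/37548700 ≈ 2.7975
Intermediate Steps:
A(D, p) = -1 (A(D, p) = 0*0 - 1 = 0 - 1 = -1)
30843/((13 + 92)²) + A(31, 206)/30652 = 30843/((13 + 92)²) - 1/30652 = 30843/(105²) - 1*1/30652 = 30843/11025 - 1/30652 = 30843*(1/11025) - 1/30652 = 3427/1225 - 1/30652 = 105043179/37548700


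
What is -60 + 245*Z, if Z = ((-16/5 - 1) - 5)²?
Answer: 103384/5 ≈ 20677.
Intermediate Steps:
Z = 2116/25 (Z = ((-16/5 - 1) - 5)² = (-21/5 - 5)² = (-46/5)² = 2116/25 ≈ 84.640)
-60 + 245*Z = -60 + 245*(2116/25) = -60 + 103684/5 = 103384/5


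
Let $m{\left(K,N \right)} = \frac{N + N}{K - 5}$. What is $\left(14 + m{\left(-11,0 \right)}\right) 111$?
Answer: $1554$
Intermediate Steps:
$m{\left(K,N \right)} = \frac{2 N}{-5 + K}$
$\left(14 + m{\left(-11,0 \right)}\right) 111 = \left(14 + 2 \cdot 0 \frac{1}{-5 - 11}\right) 111 = \left(14 + 2 \cdot 0 \frac{1}{-16}\right) 111 = \left(14 + 2 \cdot 0 \left(- \frac{1}{16}\right)\right) 111 = \left(14 + 0\right) 111 = 14 \cdot 111 = 1554$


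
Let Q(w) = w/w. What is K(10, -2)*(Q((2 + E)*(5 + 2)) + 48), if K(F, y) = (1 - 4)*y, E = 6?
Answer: 294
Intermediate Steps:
Q(w) = 1
K(F, y) = -3*y
K(10, -2)*(Q((2 + E)*(5 + 2)) + 48) = (-3*(-2))*(1 + 48) = 6*49 = 294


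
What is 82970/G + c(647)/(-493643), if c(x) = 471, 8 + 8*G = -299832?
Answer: -4097521279/1850173964 ≈ -2.2147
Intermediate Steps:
G = -37480 (G = -1 + (⅛)*(-299832) = -1 - 37479 = -37480)
82970/G + c(647)/(-493643) = 82970/(-37480) + 471/(-493643) = 82970*(-1/37480) + 471*(-1/493643) = -8297/3748 - 471/493643 = -4097521279/1850173964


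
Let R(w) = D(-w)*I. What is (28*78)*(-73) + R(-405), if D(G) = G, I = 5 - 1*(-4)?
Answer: -155787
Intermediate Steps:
I = 9 (I = 5 + 4 = 9)
R(w) = -9*w (R(w) = -w*9 = -9*w)
(28*78)*(-73) + R(-405) = (28*78)*(-73) - 9*(-405) = 2184*(-73) + 3645 = -159432 + 3645 = -155787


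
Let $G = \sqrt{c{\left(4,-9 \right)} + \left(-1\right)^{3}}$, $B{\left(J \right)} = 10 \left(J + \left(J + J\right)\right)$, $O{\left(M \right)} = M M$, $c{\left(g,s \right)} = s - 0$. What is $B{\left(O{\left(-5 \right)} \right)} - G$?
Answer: $750 - i \sqrt{10} \approx 750.0 - 3.1623 i$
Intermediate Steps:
$c{\left(g,s \right)} = s$ ($c{\left(g,s \right)} = s + 0 = s$)
$O{\left(M \right)} = M^{2}$
$B{\left(J \right)} = 30 J$ ($B{\left(J \right)} = 10 \left(J + 2 J\right) = 10 \cdot 3 J = 30 J$)
$G = i \sqrt{10}$ ($G = \sqrt{-9 + \left(-1\right)^{3}} = \sqrt{-9 - 1} = \sqrt{-10} = i \sqrt{10} \approx 3.1623 i$)
$B{\left(O{\left(-5 \right)} \right)} - G = 30 \left(-5\right)^{2} - i \sqrt{10} = 30 \cdot 25 - i \sqrt{10} = 750 - i \sqrt{10}$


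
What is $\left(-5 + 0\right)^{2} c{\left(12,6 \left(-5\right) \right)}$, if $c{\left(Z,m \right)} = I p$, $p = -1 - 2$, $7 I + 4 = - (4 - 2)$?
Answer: $\frac{450}{7} \approx 64.286$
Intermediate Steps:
$I = - \frac{6}{7}$ ($I = - \frac{4}{7} + \frac{\left(-1\right) \left(4 - 2\right)}{7} = - \frac{4}{7} + \frac{\left(-1\right) 2}{7} = - \frac{4}{7} + \frac{1}{7} \left(-2\right) = - \frac{4}{7} - \frac{2}{7} = - \frac{6}{7} \approx -0.85714$)
$p = -3$ ($p = -1 - 2 = -3$)
$c{\left(Z,m \right)} = \frac{18}{7}$ ($c{\left(Z,m \right)} = \left(- \frac{6}{7}\right) \left(-3\right) = \frac{18}{7}$)
$\left(-5 + 0\right)^{2} c{\left(12,6 \left(-5\right) \right)} = \left(-5 + 0\right)^{2} \cdot \frac{18}{7} = \left(-5\right)^{2} \cdot \frac{18}{7} = 25 \cdot \frac{18}{7} = \frac{450}{7}$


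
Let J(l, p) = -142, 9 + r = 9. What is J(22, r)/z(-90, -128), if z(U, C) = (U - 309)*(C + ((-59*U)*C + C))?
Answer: -71/135647232 ≈ -5.2342e-7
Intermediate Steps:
r = 0 (r = -9 + 9 = 0)
z(U, C) = (-309 + U)*(2*C - 59*C*U) (z(U, C) = (-309 + U)*(C + (-59*C*U + C)) = (-309 + U)*(C + (C - 59*C*U)) = (-309 + U)*(2*C - 59*C*U))
J(22, r)/z(-90, -128) = -142*(-1/(128*(-618 - 59*(-90)**2 + 18233*(-90)))) = -142*(-1/(128*(-618 - 59*8100 - 1640970))) = -142*(-1/(128*(-618 - 477900 - 1640970))) = -142/((-128*(-2119488))) = -142/271294464 = -142*1/271294464 = -71/135647232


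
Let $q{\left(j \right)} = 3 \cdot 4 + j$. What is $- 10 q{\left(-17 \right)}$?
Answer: $50$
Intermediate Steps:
$q{\left(j \right)} = 12 + j$
$- 10 q{\left(-17 \right)} = - 10 \left(12 - 17\right) = \left(-10\right) \left(-5\right) = 50$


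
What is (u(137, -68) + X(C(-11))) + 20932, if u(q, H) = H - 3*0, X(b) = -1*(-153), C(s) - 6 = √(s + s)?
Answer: 21017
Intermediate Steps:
C(s) = 6 + √2*√s (C(s) = 6 + √(s + s) = 6 + √(2*s) = 6 + √2*√s)
X(b) = 153
u(q, H) = H (u(q, H) = H + 0 = H)
(u(137, -68) + X(C(-11))) + 20932 = (-68 + 153) + 20932 = 85 + 20932 = 21017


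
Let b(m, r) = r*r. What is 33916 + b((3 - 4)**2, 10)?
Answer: 34016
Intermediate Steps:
b(m, r) = r**2
33916 + b((3 - 4)**2, 10) = 33916 + 10**2 = 33916 + 100 = 34016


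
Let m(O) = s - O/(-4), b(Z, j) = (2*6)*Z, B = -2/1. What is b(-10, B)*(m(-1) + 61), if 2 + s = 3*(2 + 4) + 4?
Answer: -9690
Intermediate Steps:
B = -2 (B = -2*1 = -2)
b(Z, j) = 12*Z
s = 20 (s = -2 + (3*(2 + 4) + 4) = -2 + (3*6 + 4) = -2 + (18 + 4) = -2 + 22 = 20)
m(O) = 20 + O/4 (m(O) = 20 - O/(-4) = 20 - O*(-1)/4 = 20 - (-1)*O/4 = 20 + O/4)
b(-10, B)*(m(-1) + 61) = (12*(-10))*((20 + (¼)*(-1)) + 61) = -120*((20 - ¼) + 61) = -120*(79/4 + 61) = -120*323/4 = -9690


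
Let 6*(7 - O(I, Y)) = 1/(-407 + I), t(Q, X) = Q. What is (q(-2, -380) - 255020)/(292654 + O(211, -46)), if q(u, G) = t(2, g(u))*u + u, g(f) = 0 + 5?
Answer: -299910576/344169337 ≈ -0.87140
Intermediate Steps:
g(f) = 5
O(I, Y) = 7 - 1/(6*(-407 + I))
q(u, G) = 3*u (q(u, G) = 2*u + u = 3*u)
(q(-2, -380) - 255020)/(292654 + O(211, -46)) = (3*(-2) - 255020)/(292654 + (-17095 + 42*211)/(6*(-407 + 211))) = (-6 - 255020)/(292654 + (1/6)*(-17095 + 8862)/(-196)) = -255026/(292654 + (1/6)*(-1/196)*(-8233)) = -255026/(292654 + 8233/1176) = -255026/344169337/1176 = -255026*1176/344169337 = -299910576/344169337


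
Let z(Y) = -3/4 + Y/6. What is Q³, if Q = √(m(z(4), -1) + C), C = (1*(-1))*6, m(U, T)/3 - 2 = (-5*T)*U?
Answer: -5*I*√5/8 ≈ -1.3975*I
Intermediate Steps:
z(Y) = -¾ + Y/6 (z(Y) = -3*¼ + Y*(⅙) = -¾ + Y/6)
m(U, T) = 6 - 15*T*U (m(U, T) = 6 + 3*((-5*T)*U) = 6 + 3*(-5*T*U) = 6 - 15*T*U)
C = -6 (C = -1*6 = -6)
Q = I*√5/2 (Q = √((6 - 15*(-1)*(-¾ + (⅙)*4)) - 6) = √((6 - 15*(-1)*(-¾ + ⅔)) - 6) = √((6 - 15*(-1)*(-1/12)) - 6) = √((6 - 5/4) - 6) = √(19/4 - 6) = √(-5/4) = I*√5/2 ≈ 1.118*I)
Q³ = (I*√5/2)³ = -5*I*√5/8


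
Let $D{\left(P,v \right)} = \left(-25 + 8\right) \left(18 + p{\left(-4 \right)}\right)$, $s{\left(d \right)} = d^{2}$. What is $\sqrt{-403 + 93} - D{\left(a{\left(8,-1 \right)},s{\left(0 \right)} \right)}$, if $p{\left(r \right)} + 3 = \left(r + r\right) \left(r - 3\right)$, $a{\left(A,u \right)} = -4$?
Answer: $1207 + i \sqrt{310} \approx 1207.0 + 17.607 i$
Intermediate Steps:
$p{\left(r \right)} = -3 + 2 r \left(-3 + r\right)$ ($p{\left(r \right)} = -3 + \left(r + r\right) \left(r - 3\right) = -3 + 2 r \left(-3 + r\right)$)
$D{\left(P,v \right)} = -1207$ ($D{\left(P,v \right)} = \left(-25 + 8\right) \left(18 - \left(-21 - 32\right)\right) = - 17 \left(18 + \left(-3 + 24 + 2 \cdot 16\right)\right) = - 17 \left(18 + \left(-3 + 24 + 32\right)\right) = - 17 \left(18 + 53\right) = \left(-17\right) 71 = -1207$)
$\sqrt{-403 + 93} - D{\left(a{\left(8,-1 \right)},s{\left(0 \right)} \right)} = \sqrt{-403 + 93} - -1207 = \sqrt{-310} + 1207 = i \sqrt{310} + 1207 = 1207 + i \sqrt{310}$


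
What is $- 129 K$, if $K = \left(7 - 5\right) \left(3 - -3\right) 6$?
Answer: $-9288$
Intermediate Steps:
$K = 72$ ($K = 2 \left(3 + 3\right) 6 = 2 \cdot 6 \cdot 6 = 2 \cdot 36 = 72$)
$- 129 K = \left(-129\right) 72 = -9288$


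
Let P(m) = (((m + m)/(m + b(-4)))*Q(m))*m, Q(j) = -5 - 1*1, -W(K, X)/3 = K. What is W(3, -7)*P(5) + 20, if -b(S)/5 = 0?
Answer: 560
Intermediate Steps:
b(S) = 0 (b(S) = -5*0 = 0)
W(K, X) = -3*K
Q(j) = -6 (Q(j) = -5 - 1 = -6)
P(m) = -12*m (P(m) = (((m + m)/(m + 0))*(-6))*m = (((2*m)/m)*(-6))*m = (2*(-6))*m = -12*m)
W(3, -7)*P(5) + 20 = (-3*3)*(-12*5) + 20 = -9*(-60) + 20 = 540 + 20 = 560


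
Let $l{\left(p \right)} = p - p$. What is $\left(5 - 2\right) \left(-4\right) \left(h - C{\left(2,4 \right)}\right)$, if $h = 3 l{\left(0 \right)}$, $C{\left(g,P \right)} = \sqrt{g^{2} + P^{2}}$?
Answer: $24 \sqrt{5} \approx 53.666$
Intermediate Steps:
$l{\left(p \right)} = 0$
$C{\left(g,P \right)} = \sqrt{P^{2} + g^{2}}$
$h = 0$ ($h = 3 \cdot 0 = 0$)
$\left(5 - 2\right) \left(-4\right) \left(h - C{\left(2,4 \right)}\right) = \left(5 - 2\right) \left(-4\right) \left(0 - \sqrt{4^{2} + 2^{2}}\right) = 3 \left(-4\right) \left(0 - \sqrt{16 + 4}\right) = - 12 \left(0 - \sqrt{20}\right) = - 12 \left(0 - 2 \sqrt{5}\right) = - 12 \left(- 2 \sqrt{5}\right) = 24 \sqrt{5}$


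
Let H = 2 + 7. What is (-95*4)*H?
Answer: -3420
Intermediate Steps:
H = 9
(-95*4)*H = -95*4*9 = -19*20*9 = -380*9 = -3420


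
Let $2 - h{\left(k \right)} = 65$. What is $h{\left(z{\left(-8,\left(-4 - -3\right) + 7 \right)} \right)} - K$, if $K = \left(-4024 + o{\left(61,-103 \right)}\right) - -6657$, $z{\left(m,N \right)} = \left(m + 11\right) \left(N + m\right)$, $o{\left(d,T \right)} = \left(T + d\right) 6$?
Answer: $-2444$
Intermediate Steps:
$o{\left(d,T \right)} = 6 T + 6 d$
$z{\left(m,N \right)} = \left(11 + m\right) \left(N + m\right)$
$h{\left(k \right)} = -63$ ($h{\left(k \right)} = 2 - 65 = -63$)
$K = 2381$ ($K = \left(-4024 + \left(6 \left(-103\right) + 6 \cdot 61\right)\right) - -6657 = \left(-4024 + \left(-618 + 366\right)\right) + 6657 = \left(-4024 - 252\right) + 6657 = -4276 + 6657 = 2381$)
$h{\left(z{\left(-8,\left(-4 - -3\right) + 7 \right)} \right)} - K = -63 - 2381 = -2444$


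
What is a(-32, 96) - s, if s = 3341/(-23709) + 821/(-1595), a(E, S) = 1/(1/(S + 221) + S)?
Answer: 766542941107/1150849915215 ≈ 0.66607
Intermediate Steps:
a(E, S) = 1/(S + 1/(221 + S)) (a(E, S) = 1/(1/(221 + S) + S) = 1/(S + 1/(221 + S)))
s = -24793984/37815855 (s = 3341*(-1/23709) + 821*(-1/1595) = -3341/23709 - 821/1595 = -24793984/37815855 ≈ -0.65565)
a(-32, 96) - s = (221 + 96)/(1 + 96² + 221*96) - 1*(-24793984/37815855) = 317/(1 + 9216 + 21216) + 24793984/37815855 = 317/30433 + 24793984/37815855 = 766542941107/1150849915215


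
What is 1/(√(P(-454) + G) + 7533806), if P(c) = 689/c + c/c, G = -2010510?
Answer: 3420347924/25768238624690519 - 5*I*√16575935434/25768238624690519 ≈ 1.3274e-7 - 2.4982e-11*I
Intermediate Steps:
P(c) = 1 + 689/c (P(c) = 689/c + 1 = 1 + 689/c)
1/(√(P(-454) + G) + 7533806) = 1/(√((689 - 454)/(-454) - 2010510) + 7533806) = 1/(√(-1/454*235 - 2010510) + 7533806) = 1/(√(-235/454 - 2010510) + 7533806) = 1/(√(-912771775/454) + 7533806) = 1/(5*I*√16575935434/454 + 7533806) = 1/(7533806 + 5*I*√16575935434/454)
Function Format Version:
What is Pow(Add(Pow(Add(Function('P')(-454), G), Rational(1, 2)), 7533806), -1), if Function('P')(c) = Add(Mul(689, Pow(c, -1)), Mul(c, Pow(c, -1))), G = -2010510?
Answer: Add(Rational(3420347924, 25768238624690519), Mul(Rational(-5, 25768238624690519), I, Pow(16575935434, Rational(1, 2)))) ≈ Add(1.3274e-7, Mul(-2.4982e-11, I))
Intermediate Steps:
Function('P')(c) = Add(1, Mul(689, Pow(c, -1))) (Function('P')(c) = Add(Mul(689, Pow(c, -1)), 1) = Add(1, Mul(689, Pow(c, -1))))
Pow(Add(Pow(Add(Function('P')(-454), G), Rational(1, 2)), 7533806), -1) = Pow(Add(Pow(Add(Mul(Pow(-454, -1), Add(689, -454)), -2010510), Rational(1, 2)), 7533806), -1) = Pow(Add(Pow(Add(Mul(Rational(-1, 454), 235), -2010510), Rational(1, 2)), 7533806), -1) = Pow(Add(Pow(Add(Rational(-235, 454), -2010510), Rational(1, 2)), 7533806), -1) = Pow(Add(Pow(Rational(-912771775, 454), Rational(1, 2)), 7533806), -1) = Pow(Add(Mul(Rational(5, 454), I, Pow(16575935434, Rational(1, 2))), 7533806), -1) = Pow(Add(7533806, Mul(Rational(5, 454), I, Pow(16575935434, Rational(1, 2)))), -1)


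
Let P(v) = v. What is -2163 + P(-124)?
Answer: -2287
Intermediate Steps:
-2163 + P(-124) = -2163 - 124 = -2287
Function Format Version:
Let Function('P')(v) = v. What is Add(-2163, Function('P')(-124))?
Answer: -2287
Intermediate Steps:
Add(-2163, Function('P')(-124)) = Add(-2163, -124) = -2287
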